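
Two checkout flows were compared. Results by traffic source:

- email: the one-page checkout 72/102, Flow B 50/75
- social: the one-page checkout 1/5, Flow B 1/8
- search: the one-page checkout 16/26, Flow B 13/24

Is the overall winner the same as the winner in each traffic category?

Yes

Email: the one-page checkout 72/102 = 70.6%, Flow B 50/75 = 66.7% → the one-page checkout
Social: the one-page checkout 1/5 = 20.0%, Flow B 1/8 = 12.5% → the one-page checkout
Search: the one-page checkout 16/26 = 61.5%, Flow B 13/24 = 54.2% → the one-page checkout
Overall: the one-page checkout 89/133 = 66.9%, Flow B 64/107 = 59.8% → the one-page checkout
The one-page checkout wins overall and in every traffic group — no reversal.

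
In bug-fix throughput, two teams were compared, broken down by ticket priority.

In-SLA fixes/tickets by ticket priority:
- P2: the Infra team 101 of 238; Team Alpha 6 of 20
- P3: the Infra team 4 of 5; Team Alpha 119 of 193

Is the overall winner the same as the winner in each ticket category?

P2: the Infra team 101/238 = 42.4%, Team Alpha 6/20 = 30.0% → the Infra team
P3: the Infra team 4/5 = 80.0%, Team Alpha 119/193 = 61.7% → the Infra team
Overall: the Infra team 105/243 = 43.2%, Team Alpha 125/213 = 58.7% → Team Alpha
The Infra team wins each ticket group but Team Alpha wins overall — the comparison reverses. The Infra team's tickets skew toward P2, which has a lower base rate.

No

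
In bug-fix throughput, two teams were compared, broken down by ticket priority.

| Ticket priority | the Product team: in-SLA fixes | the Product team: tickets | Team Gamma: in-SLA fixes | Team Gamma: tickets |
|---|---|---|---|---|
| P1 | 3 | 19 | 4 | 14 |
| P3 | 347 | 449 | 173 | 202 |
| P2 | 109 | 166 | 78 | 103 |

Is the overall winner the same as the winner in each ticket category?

P1: the Product team 3/19 = 15.8%, Team Gamma 4/14 = 28.6% → Team Gamma
P3: the Product team 347/449 = 77.3%, Team Gamma 173/202 = 85.6% → Team Gamma
P2: the Product team 109/166 = 65.7%, Team Gamma 78/103 = 75.7% → Team Gamma
Overall: the Product team 459/634 = 72.4%, Team Gamma 255/319 = 79.9% → Team Gamma
Team Gamma wins overall and in every ticket group — no reversal.

Yes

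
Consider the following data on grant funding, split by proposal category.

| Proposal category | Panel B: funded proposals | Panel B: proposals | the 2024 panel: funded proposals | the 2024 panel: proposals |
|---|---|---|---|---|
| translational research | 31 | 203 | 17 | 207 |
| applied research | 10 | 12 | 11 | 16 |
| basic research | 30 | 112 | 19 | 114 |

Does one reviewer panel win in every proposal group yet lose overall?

No

Translational research: Panel B 31/203 = 15.3%, the 2024 panel 17/207 = 8.2% → Panel B
Applied research: Panel B 10/12 = 83.3%, the 2024 panel 11/16 = 68.8% → Panel B
Basic research: Panel B 30/112 = 26.8%, the 2024 panel 19/114 = 16.7% → Panel B
Overall: Panel B 71/327 = 21.7%, the 2024 panel 47/337 = 13.9% → Panel B
Panel B wins overall and in every proposal group — no reversal.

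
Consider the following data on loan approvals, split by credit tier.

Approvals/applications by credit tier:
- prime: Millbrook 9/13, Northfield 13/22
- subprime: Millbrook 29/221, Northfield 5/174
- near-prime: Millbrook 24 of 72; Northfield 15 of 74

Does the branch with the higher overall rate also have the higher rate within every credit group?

Yes

Prime: Millbrook 9/13 = 69.2%, Northfield 13/22 = 59.1% → Millbrook
Subprime: Millbrook 29/221 = 13.1%, Northfield 5/174 = 2.9% → Millbrook
Near-prime: Millbrook 24/72 = 33.3%, Northfield 15/74 = 20.3% → Millbrook
Overall: Millbrook 62/306 = 20.3%, Northfield 33/270 = 12.2% → Millbrook
Millbrook wins overall and in every credit group — no reversal.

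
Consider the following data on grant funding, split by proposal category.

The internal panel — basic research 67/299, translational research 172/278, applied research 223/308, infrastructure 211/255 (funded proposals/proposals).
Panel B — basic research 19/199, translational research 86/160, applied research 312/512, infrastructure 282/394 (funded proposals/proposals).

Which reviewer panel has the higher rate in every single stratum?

Basic research: the internal panel 67/299 = 22.4%, Panel B 19/199 = 9.5% → the internal panel
Translational research: the internal panel 172/278 = 61.9%, Panel B 86/160 = 53.8% → the internal panel
Applied research: the internal panel 223/308 = 72.4%, Panel B 312/512 = 60.9% → the internal panel
Infrastructure: the internal panel 211/255 = 82.7%, Panel B 282/394 = 71.6% → the internal panel
The internal panel has the higher rate in all 4 groups.

the internal panel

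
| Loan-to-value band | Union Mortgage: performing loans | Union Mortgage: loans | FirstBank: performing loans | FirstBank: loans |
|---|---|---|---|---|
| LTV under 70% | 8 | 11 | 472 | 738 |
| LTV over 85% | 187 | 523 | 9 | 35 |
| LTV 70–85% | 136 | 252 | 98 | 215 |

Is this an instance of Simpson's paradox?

Yes

LTV under 70%: Union Mortgage 8/11 = 72.7%, FirstBank 472/738 = 64.0% → Union Mortgage
LTV over 85%: Union Mortgage 187/523 = 35.8%, FirstBank 9/35 = 25.7% → Union Mortgage
LTV 70–85%: Union Mortgage 136/252 = 54.0%, FirstBank 98/215 = 45.6% → Union Mortgage
Overall: Union Mortgage 331/786 = 42.1%, FirstBank 579/988 = 58.6% → FirstBank
Union Mortgage wins each loan-to-value group but FirstBank wins overall — the comparison reverses. Union Mortgage's loans skew toward LTV over 85%, which has a lower base rate.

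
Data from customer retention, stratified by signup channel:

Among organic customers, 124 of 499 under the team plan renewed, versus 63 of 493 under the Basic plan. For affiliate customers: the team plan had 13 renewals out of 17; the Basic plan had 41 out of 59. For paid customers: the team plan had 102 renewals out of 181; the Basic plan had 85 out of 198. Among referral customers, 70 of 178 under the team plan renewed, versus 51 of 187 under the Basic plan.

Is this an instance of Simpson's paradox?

Organic: the team plan 124/499 = 24.8%, the Basic plan 63/493 = 12.8% → the team plan
Affiliate: the team plan 13/17 = 76.5%, the Basic plan 41/59 = 69.5% → the team plan
Paid: the team plan 102/181 = 56.4%, the Basic plan 85/198 = 42.9% → the team plan
Referral: the team plan 70/178 = 39.3%, the Basic plan 51/187 = 27.3% → the team plan
Overall: the team plan 309/875 = 35.3%, the Basic plan 240/937 = 25.6% → the team plan
The team plan wins overall and in every signup group — no reversal.

No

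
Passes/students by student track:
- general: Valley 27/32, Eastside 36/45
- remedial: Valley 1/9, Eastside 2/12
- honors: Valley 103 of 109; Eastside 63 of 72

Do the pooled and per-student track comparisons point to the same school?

General: Valley 27/32 = 84.4%, Eastside 36/45 = 80.0% → Valley
Remedial: Valley 1/9 = 11.1%, Eastside 2/12 = 16.7% → Eastside
Honors: Valley 103/109 = 94.5%, Eastside 63/72 = 87.5% → Valley
Overall: Valley 131/150 = 87.3%, Eastside 101/129 = 78.3% → Valley
Neither sweeps: Valley wins 2 of 3 groups, Eastside wins 1. Valley wins overall but not every group — no Simpson reversal.

No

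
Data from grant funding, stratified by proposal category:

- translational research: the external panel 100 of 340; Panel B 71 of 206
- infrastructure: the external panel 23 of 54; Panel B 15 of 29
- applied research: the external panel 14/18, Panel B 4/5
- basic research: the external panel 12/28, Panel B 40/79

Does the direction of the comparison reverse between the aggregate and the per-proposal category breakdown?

Translational research: the external panel 100/340 = 29.4%, Panel B 71/206 = 34.5% → Panel B
Infrastructure: the external panel 23/54 = 42.6%, Panel B 15/29 = 51.7% → Panel B
Applied research: the external panel 14/18 = 77.8%, Panel B 4/5 = 80.0% → Panel B
Basic research: the external panel 12/28 = 42.9%, Panel B 40/79 = 50.6% → Panel B
Overall: the external panel 149/440 = 33.9%, Panel B 130/319 = 40.8% → Panel B
Panel B wins overall and in every proposal group — no reversal.

No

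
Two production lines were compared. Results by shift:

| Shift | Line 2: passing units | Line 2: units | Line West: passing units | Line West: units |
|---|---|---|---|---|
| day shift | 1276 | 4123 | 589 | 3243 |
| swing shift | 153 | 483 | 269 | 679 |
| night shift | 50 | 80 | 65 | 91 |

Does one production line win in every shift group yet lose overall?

No

Day shift: Line 2 1276/4123 = 30.9%, Line West 589/3243 = 18.2% → Line 2
Swing shift: Line 2 153/483 = 31.7%, Line West 269/679 = 39.6% → Line West
Night shift: Line 2 50/80 = 62.5%, Line West 65/91 = 71.4% → Line West
Overall: Line 2 1479/4686 = 31.6%, Line West 923/4013 = 23.0% → Line 2
Neither sweeps: Line 2 wins 1 of 3 groups, Line West wins 2. Line 2 wins overall but not every group — no Simpson reversal.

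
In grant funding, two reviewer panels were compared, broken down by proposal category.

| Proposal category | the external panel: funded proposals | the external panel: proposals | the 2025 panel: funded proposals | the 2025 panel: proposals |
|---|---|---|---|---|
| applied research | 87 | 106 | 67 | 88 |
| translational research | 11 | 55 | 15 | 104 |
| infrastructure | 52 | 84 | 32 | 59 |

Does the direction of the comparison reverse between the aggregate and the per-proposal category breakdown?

Applied research: the external panel 87/106 = 82.1%, the 2025 panel 67/88 = 76.1% → the external panel
Translational research: the external panel 11/55 = 20.0%, the 2025 panel 15/104 = 14.4% → the external panel
Infrastructure: the external panel 52/84 = 61.9%, the 2025 panel 32/59 = 54.2% → the external panel
Overall: the external panel 150/245 = 61.2%, the 2025 panel 114/251 = 45.4% → the external panel
The external panel wins overall and in every proposal group — no reversal.

No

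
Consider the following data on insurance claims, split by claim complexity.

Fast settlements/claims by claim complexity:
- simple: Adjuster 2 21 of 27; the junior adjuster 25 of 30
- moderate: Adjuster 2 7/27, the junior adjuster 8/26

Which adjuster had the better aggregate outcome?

Simple: Adjuster 2 21/27 = 77.8%, the junior adjuster 25/30 = 83.3% → the junior adjuster
Moderate: Adjuster 2 7/27 = 25.9%, the junior adjuster 8/26 = 30.8% → the junior adjuster
Overall: Adjuster 2 28/54 = 51.9%, the junior adjuster 33/56 = 58.9% → the junior adjuster

the junior adjuster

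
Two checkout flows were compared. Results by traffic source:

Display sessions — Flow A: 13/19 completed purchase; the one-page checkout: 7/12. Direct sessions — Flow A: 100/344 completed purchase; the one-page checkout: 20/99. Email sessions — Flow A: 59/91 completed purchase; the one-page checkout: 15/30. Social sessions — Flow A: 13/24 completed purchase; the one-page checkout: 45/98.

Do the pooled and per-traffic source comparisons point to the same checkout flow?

Display: Flow A 13/19 = 68.4%, the one-page checkout 7/12 = 58.3% → Flow A
Direct: Flow A 100/344 = 29.1%, the one-page checkout 20/99 = 20.2% → Flow A
Email: Flow A 59/91 = 64.8%, the one-page checkout 15/30 = 50.0% → Flow A
Social: Flow A 13/24 = 54.2%, the one-page checkout 45/98 = 45.9% → Flow A
Overall: Flow A 185/478 = 38.7%, the one-page checkout 87/239 = 36.4% → Flow A
Flow A wins overall and in every traffic group — no reversal.

Yes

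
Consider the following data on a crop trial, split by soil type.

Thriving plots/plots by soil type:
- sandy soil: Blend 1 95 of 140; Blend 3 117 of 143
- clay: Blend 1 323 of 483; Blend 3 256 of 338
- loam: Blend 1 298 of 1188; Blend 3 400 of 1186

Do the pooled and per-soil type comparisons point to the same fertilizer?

Yes

Sandy soil: Blend 1 95/140 = 67.9%, Blend 3 117/143 = 81.8% → Blend 3
Clay: Blend 1 323/483 = 66.9%, Blend 3 256/338 = 75.7% → Blend 3
Loam: Blend 1 298/1188 = 25.1%, Blend 3 400/1186 = 33.7% → Blend 3
Overall: Blend 1 716/1811 = 39.5%, Blend 3 773/1667 = 46.4% → Blend 3
Blend 3 wins overall and in every soil group — no reversal.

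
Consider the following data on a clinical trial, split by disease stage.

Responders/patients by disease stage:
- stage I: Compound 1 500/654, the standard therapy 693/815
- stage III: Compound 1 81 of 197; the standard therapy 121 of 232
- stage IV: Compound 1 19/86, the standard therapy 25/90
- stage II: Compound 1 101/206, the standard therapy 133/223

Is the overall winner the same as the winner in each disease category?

Stage I: Compound 1 500/654 = 76.5%, the standard therapy 693/815 = 85.0% → the standard therapy
Stage III: Compound 1 81/197 = 41.1%, the standard therapy 121/232 = 52.2% → the standard therapy
Stage IV: Compound 1 19/86 = 22.1%, the standard therapy 25/90 = 27.8% → the standard therapy
Stage II: Compound 1 101/206 = 49.0%, the standard therapy 133/223 = 59.6% → the standard therapy
Overall: Compound 1 701/1143 = 61.3%, the standard therapy 972/1360 = 71.5% → the standard therapy
The standard therapy wins overall and in every disease group — no reversal.

Yes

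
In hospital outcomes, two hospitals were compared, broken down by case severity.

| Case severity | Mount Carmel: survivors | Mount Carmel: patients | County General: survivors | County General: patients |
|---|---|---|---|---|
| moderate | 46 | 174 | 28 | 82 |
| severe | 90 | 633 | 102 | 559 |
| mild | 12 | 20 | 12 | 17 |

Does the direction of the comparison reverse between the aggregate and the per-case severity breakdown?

Moderate: Mount Carmel 46/174 = 26.4%, County General 28/82 = 34.1% → County General
Severe: Mount Carmel 90/633 = 14.2%, County General 102/559 = 18.2% → County General
Mild: Mount Carmel 12/20 = 60.0%, County General 12/17 = 70.6% → County General
Overall: Mount Carmel 148/827 = 17.9%, County General 142/658 = 21.6% → County General
County General wins overall and in every case group — no reversal.

No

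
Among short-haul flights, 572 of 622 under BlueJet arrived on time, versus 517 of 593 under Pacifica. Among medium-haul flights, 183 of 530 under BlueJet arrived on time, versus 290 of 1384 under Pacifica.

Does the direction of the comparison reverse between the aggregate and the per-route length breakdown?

No

Short-haul: BlueJet 572/622 = 92.0%, Pacifica 517/593 = 87.2% → BlueJet
Medium-haul: BlueJet 183/530 = 34.5%, Pacifica 290/1384 = 21.0% → BlueJet
Overall: BlueJet 755/1152 = 65.5%, Pacifica 807/1977 = 40.8% → BlueJet
BlueJet wins overall and in every route group — no reversal.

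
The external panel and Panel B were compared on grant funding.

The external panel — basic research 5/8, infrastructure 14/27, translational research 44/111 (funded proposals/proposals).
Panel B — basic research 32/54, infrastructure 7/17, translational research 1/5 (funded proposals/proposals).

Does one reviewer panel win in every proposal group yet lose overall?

Yes

Basic research: the external panel 5/8 = 62.5%, Panel B 32/54 = 59.3% → the external panel
Infrastructure: the external panel 14/27 = 51.9%, Panel B 7/17 = 41.2% → the external panel
Translational research: the external panel 44/111 = 39.6%, Panel B 1/5 = 20.0% → the external panel
Overall: the external panel 63/146 = 43.2%, Panel B 40/76 = 52.6% → Panel B
The external panel wins each proposal group but Panel B wins overall — the comparison reverses. The external panel's proposals skew toward translational research, which has a lower base rate.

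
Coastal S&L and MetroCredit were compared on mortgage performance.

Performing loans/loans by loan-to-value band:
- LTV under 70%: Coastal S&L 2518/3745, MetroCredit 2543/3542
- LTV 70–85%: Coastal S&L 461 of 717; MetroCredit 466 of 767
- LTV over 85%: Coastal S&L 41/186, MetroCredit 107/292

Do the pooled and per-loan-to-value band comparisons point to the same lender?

LTV under 70%: Coastal S&L 2518/3745 = 67.2%, MetroCredit 2543/3542 = 71.8% → MetroCredit
LTV 70–85%: Coastal S&L 461/717 = 64.3%, MetroCredit 466/767 = 60.8% → Coastal S&L
LTV over 85%: Coastal S&L 41/186 = 22.0%, MetroCredit 107/292 = 36.6% → MetroCredit
Overall: Coastal S&L 3020/4648 = 65.0%, MetroCredit 3116/4601 = 67.7% → MetroCredit
Neither sweeps: Coastal S&L wins 1 of 3 groups, MetroCredit wins 2. MetroCredit wins overall but not every group — no Simpson reversal.

No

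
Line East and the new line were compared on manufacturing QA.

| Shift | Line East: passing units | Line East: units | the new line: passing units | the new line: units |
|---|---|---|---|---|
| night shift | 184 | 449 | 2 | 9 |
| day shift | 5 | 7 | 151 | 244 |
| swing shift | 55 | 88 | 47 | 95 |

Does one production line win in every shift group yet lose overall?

Night shift: Line East 184/449 = 41.0%, the new line 2/9 = 22.2% → Line East
Day shift: Line East 5/7 = 71.4%, the new line 151/244 = 61.9% → Line East
Swing shift: Line East 55/88 = 62.5%, the new line 47/95 = 49.5% → Line East
Overall: Line East 244/544 = 44.9%, the new line 200/348 = 57.5% → the new line
Line East wins each shift group but the new line wins overall — the comparison reverses. Line East's units skew toward night shift, which has a lower base rate.

Yes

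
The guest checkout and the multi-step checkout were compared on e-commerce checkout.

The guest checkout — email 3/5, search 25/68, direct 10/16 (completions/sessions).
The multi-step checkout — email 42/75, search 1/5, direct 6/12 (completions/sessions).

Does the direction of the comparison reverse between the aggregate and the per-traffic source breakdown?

Yes

Email: the guest checkout 3/5 = 60.0%, the multi-step checkout 42/75 = 56.0% → the guest checkout
Search: the guest checkout 25/68 = 36.8%, the multi-step checkout 1/5 = 20.0% → the guest checkout
Direct: the guest checkout 10/16 = 62.5%, the multi-step checkout 6/12 = 50.0% → the guest checkout
Overall: the guest checkout 38/89 = 42.7%, the multi-step checkout 49/92 = 53.3% → the multi-step checkout
The guest checkout wins each traffic group but the multi-step checkout wins overall — the comparison reverses. The guest checkout's sessions skew toward search, which has a lower base rate.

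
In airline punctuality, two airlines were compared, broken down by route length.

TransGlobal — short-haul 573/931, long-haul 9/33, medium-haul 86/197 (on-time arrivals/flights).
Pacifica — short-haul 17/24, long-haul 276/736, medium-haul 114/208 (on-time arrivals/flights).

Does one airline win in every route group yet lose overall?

Short-haul: TransGlobal 573/931 = 61.5%, Pacifica 17/24 = 70.8% → Pacifica
Long-haul: TransGlobal 9/33 = 27.3%, Pacifica 276/736 = 37.5% → Pacifica
Medium-haul: TransGlobal 86/197 = 43.7%, Pacifica 114/208 = 54.8% → Pacifica
Overall: TransGlobal 668/1161 = 57.5%, Pacifica 407/968 = 42.0% → TransGlobal
Pacifica wins each route group but TransGlobal wins overall — the comparison reverses. Pacifica's flights skew toward long-haul, which has a lower base rate.

Yes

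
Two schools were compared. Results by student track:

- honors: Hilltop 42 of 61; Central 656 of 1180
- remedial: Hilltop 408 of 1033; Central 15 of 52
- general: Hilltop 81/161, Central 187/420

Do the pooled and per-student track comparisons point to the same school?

No

Honors: Hilltop 42/61 = 68.9%, Central 656/1180 = 55.6% → Hilltop
Remedial: Hilltop 408/1033 = 39.5%, Central 15/52 = 28.8% → Hilltop
General: Hilltop 81/161 = 50.3%, Central 187/420 = 44.5% → Hilltop
Overall: Hilltop 531/1255 = 42.3%, Central 858/1652 = 51.9% → Central
Hilltop wins each student group but Central wins overall — the comparison reverses. Hilltop's students skew toward remedial, which has a lower base rate.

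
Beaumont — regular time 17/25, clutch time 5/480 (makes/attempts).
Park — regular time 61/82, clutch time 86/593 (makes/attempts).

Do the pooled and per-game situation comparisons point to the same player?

Yes

Regular time: Beaumont 17/25 = 68.0%, Park 61/82 = 74.4% → Park
Clutch time: Beaumont 5/480 = 1.0%, Park 86/593 = 14.5% → Park
Overall: Beaumont 22/505 = 4.4%, Park 147/675 = 21.8% → Park
Park wins overall and in every game group — no reversal.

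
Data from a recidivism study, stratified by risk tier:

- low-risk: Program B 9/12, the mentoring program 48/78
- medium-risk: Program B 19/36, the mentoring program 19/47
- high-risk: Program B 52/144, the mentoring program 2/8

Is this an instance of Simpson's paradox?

Low-risk: Program B 9/12 = 75.0%, the mentoring program 48/78 = 61.5% → Program B
Medium-risk: Program B 19/36 = 52.8%, the mentoring program 19/47 = 40.4% → Program B
High-risk: Program B 52/144 = 36.1%, the mentoring program 2/8 = 25.0% → Program B
Overall: Program B 80/192 = 41.7%, the mentoring program 69/133 = 51.9% → the mentoring program
Program B wins each risk group but the mentoring program wins overall — the comparison reverses. Program B's participants skew toward high-risk, which has a lower base rate.

Yes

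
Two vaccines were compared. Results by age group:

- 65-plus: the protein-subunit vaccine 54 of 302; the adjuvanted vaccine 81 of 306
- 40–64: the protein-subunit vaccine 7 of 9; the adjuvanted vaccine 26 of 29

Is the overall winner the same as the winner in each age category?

Yes

65-plus: the protein-subunit vaccine 54/302 = 17.9%, the adjuvanted vaccine 81/306 = 26.5% → the adjuvanted vaccine
40–64: the protein-subunit vaccine 7/9 = 77.8%, the adjuvanted vaccine 26/29 = 89.7% → the adjuvanted vaccine
Overall: the protein-subunit vaccine 61/311 = 19.6%, the adjuvanted vaccine 107/335 = 31.9% → the adjuvanted vaccine
The adjuvanted vaccine wins overall and in every age group — no reversal.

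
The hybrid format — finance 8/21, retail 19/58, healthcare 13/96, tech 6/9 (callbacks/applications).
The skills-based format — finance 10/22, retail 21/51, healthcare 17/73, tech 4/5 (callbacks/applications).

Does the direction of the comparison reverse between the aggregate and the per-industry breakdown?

Finance: the hybrid format 8/21 = 38.1%, the skills-based format 10/22 = 45.5% → the skills-based format
Retail: the hybrid format 19/58 = 32.8%, the skills-based format 21/51 = 41.2% → the skills-based format
Healthcare: the hybrid format 13/96 = 13.5%, the skills-based format 17/73 = 23.3% → the skills-based format
Tech: the hybrid format 6/9 = 66.7%, the skills-based format 4/5 = 80.0% → the skills-based format
Overall: the hybrid format 46/184 = 25.0%, the skills-based format 52/151 = 34.4% → the skills-based format
The skills-based format wins overall and in every industry group — no reversal.

No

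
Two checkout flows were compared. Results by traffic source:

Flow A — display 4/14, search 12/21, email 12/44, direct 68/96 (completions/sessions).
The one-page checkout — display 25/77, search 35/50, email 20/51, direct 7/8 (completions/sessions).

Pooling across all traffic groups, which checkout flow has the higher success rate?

Flow A

Display: Flow A 4/14 = 28.6%, the one-page checkout 25/77 = 32.5% → the one-page checkout
Search: Flow A 12/21 = 57.1%, the one-page checkout 35/50 = 70.0% → the one-page checkout
Email: Flow A 12/44 = 27.3%, the one-page checkout 20/51 = 39.2% → the one-page checkout
Direct: Flow A 68/96 = 70.8%, the one-page checkout 7/8 = 87.5% → the one-page checkout
Overall: Flow A 96/175 = 54.9%, the one-page checkout 87/186 = 46.8% → Flow A
(The one-page checkout wins every traffic group but Flow A wins overall — the one-page checkout's sessions skew toward the low-rate display group.)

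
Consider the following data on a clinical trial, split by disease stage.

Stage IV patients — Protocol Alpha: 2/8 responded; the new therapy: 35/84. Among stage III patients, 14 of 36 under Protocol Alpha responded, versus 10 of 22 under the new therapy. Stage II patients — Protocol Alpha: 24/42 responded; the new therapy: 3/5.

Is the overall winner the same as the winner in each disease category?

No

Stage IV: Protocol Alpha 2/8 = 25.0%, the new therapy 35/84 = 41.7% → the new therapy
Stage III: Protocol Alpha 14/36 = 38.9%, the new therapy 10/22 = 45.5% → the new therapy
Stage II: Protocol Alpha 24/42 = 57.1%, the new therapy 3/5 = 60.0% → the new therapy
Overall: Protocol Alpha 40/86 = 46.5%, the new therapy 48/111 = 43.2% → Protocol Alpha
The new therapy wins each disease group but Protocol Alpha wins overall — the comparison reverses. The new therapy's patients skew toward stage IV, which has a lower base rate.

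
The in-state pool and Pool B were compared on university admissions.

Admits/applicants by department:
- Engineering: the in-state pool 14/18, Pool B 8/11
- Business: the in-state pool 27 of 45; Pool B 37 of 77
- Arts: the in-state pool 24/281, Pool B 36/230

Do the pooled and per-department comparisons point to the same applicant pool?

Engineering: the in-state pool 14/18 = 77.8%, Pool B 8/11 = 72.7% → the in-state pool
Business: the in-state pool 27/45 = 60.0%, Pool B 37/77 = 48.1% → the in-state pool
Arts: the in-state pool 24/281 = 8.5%, Pool B 36/230 = 15.7% → Pool B
Overall: the in-state pool 65/344 = 18.9%, Pool B 81/318 = 25.5% → Pool B
Neither sweeps: the in-state pool wins 2 of 3 groups, Pool B wins 1. Pool B wins overall but not every group — no Simpson reversal.

No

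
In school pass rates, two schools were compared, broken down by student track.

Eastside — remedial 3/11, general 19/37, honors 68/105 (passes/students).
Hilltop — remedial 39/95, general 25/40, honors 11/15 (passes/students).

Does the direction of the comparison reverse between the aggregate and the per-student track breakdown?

Yes

Remedial: Eastside 3/11 = 27.3%, Hilltop 39/95 = 41.1% → Hilltop
General: Eastside 19/37 = 51.4%, Hilltop 25/40 = 62.5% → Hilltop
Honors: Eastside 68/105 = 64.8%, Hilltop 11/15 = 73.3% → Hilltop
Overall: Eastside 90/153 = 58.8%, Hilltop 75/150 = 50.0% → Eastside
Hilltop wins each student group but Eastside wins overall — the comparison reverses. Hilltop's students skew toward remedial, which has a lower base rate.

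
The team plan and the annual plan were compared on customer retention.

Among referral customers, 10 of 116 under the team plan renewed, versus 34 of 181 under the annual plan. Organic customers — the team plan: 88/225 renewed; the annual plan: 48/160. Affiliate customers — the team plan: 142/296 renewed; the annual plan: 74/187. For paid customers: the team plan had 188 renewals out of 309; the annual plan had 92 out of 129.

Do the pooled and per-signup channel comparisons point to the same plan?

No

Referral: the team plan 10/116 = 8.6%, the annual plan 34/181 = 18.8% → the annual plan
Organic: the team plan 88/225 = 39.1%, the annual plan 48/160 = 30.0% → the team plan
Affiliate: the team plan 142/296 = 48.0%, the annual plan 74/187 = 39.6% → the team plan
Paid: the team plan 188/309 = 60.8%, the annual plan 92/129 = 71.3% → the annual plan
Overall: the team plan 428/946 = 45.2%, the annual plan 248/657 = 37.7% → the team plan
Neither sweeps: the team plan wins 2 of 4 groups, the annual plan wins 2. The team plan wins overall but not every group — no Simpson reversal.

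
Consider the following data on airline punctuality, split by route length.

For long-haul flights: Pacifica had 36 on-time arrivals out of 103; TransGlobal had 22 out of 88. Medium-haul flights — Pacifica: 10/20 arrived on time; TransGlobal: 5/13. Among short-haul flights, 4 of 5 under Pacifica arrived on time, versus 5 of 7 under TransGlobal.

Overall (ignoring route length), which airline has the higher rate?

Pacifica

Long-haul: Pacifica 36/103 = 35.0%, TransGlobal 22/88 = 25.0% → Pacifica
Medium-haul: Pacifica 10/20 = 50.0%, TransGlobal 5/13 = 38.5% → Pacifica
Short-haul: Pacifica 4/5 = 80.0%, TransGlobal 5/7 = 71.4% → Pacifica
Overall: Pacifica 50/128 = 39.1%, TransGlobal 32/108 = 29.6% → Pacifica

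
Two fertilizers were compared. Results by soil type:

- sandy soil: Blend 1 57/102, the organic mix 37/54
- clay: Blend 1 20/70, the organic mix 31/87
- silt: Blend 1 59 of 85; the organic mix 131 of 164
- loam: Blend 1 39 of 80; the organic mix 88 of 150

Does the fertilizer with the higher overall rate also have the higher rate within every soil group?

Sandy soil: Blend 1 57/102 = 55.9%, the organic mix 37/54 = 68.5% → the organic mix
Clay: Blend 1 20/70 = 28.6%, the organic mix 31/87 = 35.6% → the organic mix
Silt: Blend 1 59/85 = 69.4%, the organic mix 131/164 = 79.9% → the organic mix
Loam: Blend 1 39/80 = 48.8%, the organic mix 88/150 = 58.7% → the organic mix
Overall: Blend 1 175/337 = 51.9%, the organic mix 287/455 = 63.1% → the organic mix
The organic mix wins overall and in every soil group — no reversal.

Yes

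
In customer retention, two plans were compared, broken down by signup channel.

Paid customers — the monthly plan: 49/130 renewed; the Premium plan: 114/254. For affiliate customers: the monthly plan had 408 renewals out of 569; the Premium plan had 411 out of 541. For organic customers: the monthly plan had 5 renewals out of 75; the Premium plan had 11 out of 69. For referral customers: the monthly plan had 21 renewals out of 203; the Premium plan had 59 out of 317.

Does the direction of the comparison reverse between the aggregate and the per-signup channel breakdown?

Paid: the monthly plan 49/130 = 37.7%, the Premium plan 114/254 = 44.9% → the Premium plan
Affiliate: the monthly plan 408/569 = 71.7%, the Premium plan 411/541 = 76.0% → the Premium plan
Organic: the monthly plan 5/75 = 6.7%, the Premium plan 11/69 = 15.9% → the Premium plan
Referral: the monthly plan 21/203 = 10.3%, the Premium plan 59/317 = 18.6% → the Premium plan
Overall: the monthly plan 483/977 = 49.4%, the Premium plan 595/1181 = 50.4% → the Premium plan
The Premium plan wins overall and in every signup group — no reversal.

No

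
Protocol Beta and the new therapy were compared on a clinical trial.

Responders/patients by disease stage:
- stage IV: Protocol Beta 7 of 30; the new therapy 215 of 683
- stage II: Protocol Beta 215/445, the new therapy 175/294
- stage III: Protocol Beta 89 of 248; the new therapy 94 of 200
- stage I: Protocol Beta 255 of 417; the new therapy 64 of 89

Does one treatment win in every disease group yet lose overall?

Stage IV: Protocol Beta 7/30 = 23.3%, the new therapy 215/683 = 31.5% → the new therapy
Stage II: Protocol Beta 215/445 = 48.3%, the new therapy 175/294 = 59.5% → the new therapy
Stage III: Protocol Beta 89/248 = 35.9%, the new therapy 94/200 = 47.0% → the new therapy
Stage I: Protocol Beta 255/417 = 61.2%, the new therapy 64/89 = 71.9% → the new therapy
Overall: Protocol Beta 566/1140 = 49.6%, the new therapy 548/1266 = 43.3% → Protocol Beta
The new therapy wins each disease group but Protocol Beta wins overall — the comparison reverses. The new therapy's patients skew toward stage IV, which has a lower base rate.

Yes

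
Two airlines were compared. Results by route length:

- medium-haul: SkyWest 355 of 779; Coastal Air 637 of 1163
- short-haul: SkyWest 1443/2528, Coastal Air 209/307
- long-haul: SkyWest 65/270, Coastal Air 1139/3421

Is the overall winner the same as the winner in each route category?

No

Medium-haul: SkyWest 355/779 = 45.6%, Coastal Air 637/1163 = 54.8% → Coastal Air
Short-haul: SkyWest 1443/2528 = 57.1%, Coastal Air 209/307 = 68.1% → Coastal Air
Long-haul: SkyWest 65/270 = 24.1%, Coastal Air 1139/3421 = 33.3% → Coastal Air
Overall: SkyWest 1863/3577 = 52.1%, Coastal Air 1985/4891 = 40.6% → SkyWest
Coastal Air wins each route group but SkyWest wins overall — the comparison reverses. Coastal Air's flights skew toward long-haul, which has a lower base rate.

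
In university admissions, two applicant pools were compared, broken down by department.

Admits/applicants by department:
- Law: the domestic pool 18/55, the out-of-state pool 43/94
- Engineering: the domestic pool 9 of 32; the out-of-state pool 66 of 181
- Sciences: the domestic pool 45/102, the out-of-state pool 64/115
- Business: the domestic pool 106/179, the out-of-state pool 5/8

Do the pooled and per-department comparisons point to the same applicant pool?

Law: the domestic pool 18/55 = 32.7%, the out-of-state pool 43/94 = 45.7% → the out-of-state pool
Engineering: the domestic pool 9/32 = 28.1%, the out-of-state pool 66/181 = 36.5% → the out-of-state pool
Sciences: the domestic pool 45/102 = 44.1%, the out-of-state pool 64/115 = 55.7% → the out-of-state pool
Business: the domestic pool 106/179 = 59.2%, the out-of-state pool 5/8 = 62.5% → the out-of-state pool
Overall: the domestic pool 178/368 = 48.4%, the out-of-state pool 178/398 = 44.7% → the domestic pool
The out-of-state pool wins each department group but the domestic pool wins overall — the comparison reverses. The out-of-state pool's applicants skew toward Engineering, which has a lower base rate.

No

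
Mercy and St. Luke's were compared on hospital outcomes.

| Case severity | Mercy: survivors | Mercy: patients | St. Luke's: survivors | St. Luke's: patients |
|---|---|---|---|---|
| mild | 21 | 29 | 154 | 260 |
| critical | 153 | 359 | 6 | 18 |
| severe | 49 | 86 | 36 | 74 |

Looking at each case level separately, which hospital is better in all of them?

Mercy

Mild: Mercy 21/29 = 72.4%, St. Luke's 154/260 = 59.2% → Mercy
Critical: Mercy 153/359 = 42.6%, St. Luke's 6/18 = 33.3% → Mercy
Severe: Mercy 49/86 = 57.0%, St. Luke's 36/74 = 48.6% → Mercy
Mercy has the higher rate in all 3 groups.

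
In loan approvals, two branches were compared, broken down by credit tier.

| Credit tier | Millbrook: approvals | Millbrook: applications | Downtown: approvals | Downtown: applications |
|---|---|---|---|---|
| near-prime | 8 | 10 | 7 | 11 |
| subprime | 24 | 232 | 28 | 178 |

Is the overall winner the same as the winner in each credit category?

No

Near-prime: Millbrook 8/10 = 80.0%, Downtown 7/11 = 63.6% → Millbrook
Subprime: Millbrook 24/232 = 10.3%, Downtown 28/178 = 15.7% → Downtown
Overall: Millbrook 32/242 = 13.2%, Downtown 35/189 = 18.5% → Downtown
Neither sweeps: Millbrook wins 1 of 2 groups, Downtown wins 1. Downtown wins overall but not every group — no Simpson reversal.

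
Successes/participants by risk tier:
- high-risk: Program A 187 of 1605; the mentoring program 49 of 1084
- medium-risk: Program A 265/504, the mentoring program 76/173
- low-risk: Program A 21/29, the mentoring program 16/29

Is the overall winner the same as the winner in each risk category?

High-risk: Program A 187/1605 = 11.7%, the mentoring program 49/1084 = 4.5% → Program A
Medium-risk: Program A 265/504 = 52.6%, the mentoring program 76/173 = 43.9% → Program A
Low-risk: Program A 21/29 = 72.4%, the mentoring program 16/29 = 55.2% → Program A
Overall: Program A 473/2138 = 22.1%, the mentoring program 141/1286 = 11.0% → Program A
Program A wins overall and in every risk group — no reversal.

Yes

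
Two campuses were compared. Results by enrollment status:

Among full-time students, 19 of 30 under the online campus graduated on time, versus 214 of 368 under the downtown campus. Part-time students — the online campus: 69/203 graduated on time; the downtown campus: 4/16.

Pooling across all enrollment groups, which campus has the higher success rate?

Full-time: the online campus 19/30 = 63.3%, the downtown campus 214/368 = 58.2% → the online campus
Part-time: the online campus 69/203 = 34.0%, the downtown campus 4/16 = 25.0% → the online campus
Overall: the online campus 88/233 = 37.8%, the downtown campus 218/384 = 56.8% → the downtown campus
(The online campus wins every enrollment group but the downtown campus wins overall — the online campus's students skew toward the low-rate part-time group.)

the downtown campus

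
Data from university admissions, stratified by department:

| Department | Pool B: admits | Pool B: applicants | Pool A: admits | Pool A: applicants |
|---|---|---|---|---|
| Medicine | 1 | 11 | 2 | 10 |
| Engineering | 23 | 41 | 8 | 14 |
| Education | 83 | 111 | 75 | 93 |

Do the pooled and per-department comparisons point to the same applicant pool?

Medicine: Pool B 1/11 = 9.1%, Pool A 2/10 = 20.0% → Pool A
Engineering: Pool B 23/41 = 56.1%, Pool A 8/14 = 57.1% → Pool A
Education: Pool B 83/111 = 74.8%, Pool A 75/93 = 80.6% → Pool A
Overall: Pool B 107/163 = 65.6%, Pool A 85/117 = 72.6% → Pool A
Pool A wins overall and in every department group — no reversal.

Yes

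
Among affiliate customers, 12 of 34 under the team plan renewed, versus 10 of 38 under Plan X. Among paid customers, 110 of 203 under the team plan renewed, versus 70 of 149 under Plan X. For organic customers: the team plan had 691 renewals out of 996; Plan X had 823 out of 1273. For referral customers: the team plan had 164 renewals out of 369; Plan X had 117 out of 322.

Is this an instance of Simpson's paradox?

No

Affiliate: the team plan 12/34 = 35.3%, Plan X 10/38 = 26.3% → the team plan
Paid: the team plan 110/203 = 54.2%, Plan X 70/149 = 47.0% → the team plan
Organic: the team plan 691/996 = 69.4%, Plan X 823/1273 = 64.7% → the team plan
Referral: the team plan 164/369 = 44.4%, Plan X 117/322 = 36.3% → the team plan
Overall: the team plan 977/1602 = 61.0%, Plan X 1020/1782 = 57.2% → the team plan
The team plan wins overall and in every signup group — no reversal.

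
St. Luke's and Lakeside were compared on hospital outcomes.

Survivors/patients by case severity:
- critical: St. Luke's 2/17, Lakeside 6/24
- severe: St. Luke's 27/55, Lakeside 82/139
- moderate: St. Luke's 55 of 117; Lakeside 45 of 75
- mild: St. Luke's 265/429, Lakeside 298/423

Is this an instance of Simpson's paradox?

No

Critical: St. Luke's 2/17 = 11.8%, Lakeside 6/24 = 25.0% → Lakeside
Severe: St. Luke's 27/55 = 49.1%, Lakeside 82/139 = 59.0% → Lakeside
Moderate: St. Luke's 55/117 = 47.0%, Lakeside 45/75 = 60.0% → Lakeside
Mild: St. Luke's 265/429 = 61.8%, Lakeside 298/423 = 70.4% → Lakeside
Overall: St. Luke's 349/618 = 56.5%, Lakeside 431/661 = 65.2% → Lakeside
Lakeside wins overall and in every case group — no reversal.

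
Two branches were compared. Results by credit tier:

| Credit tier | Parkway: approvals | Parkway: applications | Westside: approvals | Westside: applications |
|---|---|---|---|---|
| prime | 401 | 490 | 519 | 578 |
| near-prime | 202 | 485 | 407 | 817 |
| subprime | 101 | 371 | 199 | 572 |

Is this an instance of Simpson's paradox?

Prime: Parkway 401/490 = 81.8%, Westside 519/578 = 89.8% → Westside
Near-prime: Parkway 202/485 = 41.6%, Westside 407/817 = 49.8% → Westside
Subprime: Parkway 101/371 = 27.2%, Westside 199/572 = 34.8% → Westside
Overall: Parkway 704/1346 = 52.3%, Westside 1125/1967 = 57.2% → Westside
Westside wins overall and in every credit group — no reversal.

No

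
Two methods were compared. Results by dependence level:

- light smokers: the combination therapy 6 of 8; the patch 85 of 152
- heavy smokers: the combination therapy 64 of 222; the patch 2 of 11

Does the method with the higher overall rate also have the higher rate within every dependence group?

No

Light smokers: the combination therapy 6/8 = 75.0%, the patch 85/152 = 55.9% → the combination therapy
Heavy smokers: the combination therapy 64/222 = 28.8%, the patch 2/11 = 18.2% → the combination therapy
Overall: the combination therapy 70/230 = 30.4%, the patch 87/163 = 53.4% → the patch
The combination therapy wins each dependence group but the patch wins overall — the comparison reverses. The combination therapy's participants skew toward heavy smokers, which has a lower base rate.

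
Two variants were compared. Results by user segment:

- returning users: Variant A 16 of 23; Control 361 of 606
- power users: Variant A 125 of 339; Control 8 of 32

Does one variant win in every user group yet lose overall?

Yes

Returning users: Variant A 16/23 = 69.6%, Control 361/606 = 59.6% → Variant A
Power users: Variant A 125/339 = 36.9%, Control 8/32 = 25.0% → Variant A
Overall: Variant A 141/362 = 39.0%, Control 369/638 = 57.8% → Control
Variant A wins each user group but Control wins overall — the comparison reverses. Variant A's views skew toward power users, which has a lower base rate.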